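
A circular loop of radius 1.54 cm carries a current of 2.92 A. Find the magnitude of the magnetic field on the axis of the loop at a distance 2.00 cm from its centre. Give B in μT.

B ≈ 27.1 μT

On the axis of a circular loop, B = μ₀IR² / [2(R²+z²)^(3/2)].
R² + z² = (0.0154)² + (0.02)² = 0.0006372 m², and (R²+z²)^(3/2) = 1.61×10⁻⁵ m³.
B = (4π×10⁻⁷ × 2.92 × 0.0002372) / (2 × 1.61×10⁻⁵) = 2.71×10⁻⁵ T.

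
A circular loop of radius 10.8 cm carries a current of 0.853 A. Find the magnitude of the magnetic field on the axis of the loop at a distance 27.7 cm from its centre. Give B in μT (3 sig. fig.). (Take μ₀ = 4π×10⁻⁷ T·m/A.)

On the axis of a circular loop, B = μ₀IR² / [2(R²+z²)^(3/2)].
R² + z² = (0.108)² + (0.277)² = 0.08839 m², and (R²+z²)^(3/2) = 2.63×10⁻² m³.
B = (4π×10⁻⁷ × 0.853 × 0.01166) / (2 × 2.63×10⁻²) = 2.38×10⁻⁷ T.

B ≈ 0.238 μT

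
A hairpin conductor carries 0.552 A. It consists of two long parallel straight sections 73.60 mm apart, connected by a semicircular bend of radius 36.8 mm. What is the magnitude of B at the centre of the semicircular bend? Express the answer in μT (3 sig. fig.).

The semicircular arc contributes B_arc = μ₀I·π/(4πR) = μ₀I/(4R) = 4.71×10⁻⁶ T.
Each semi-infinite lead is at perpendicular distance R = 0.0368 m from the centre, with the perpendicular foot at its near end, so it contributes μ₀I/(4πR); both point the same way, together 3.00×10⁻⁶ T.
Arc and leads all point the same direction: B = 4.71×10⁻⁶ + 3.00×10⁻⁶ = 7.71×10⁻⁶ T.

B ≈ 7.71 μT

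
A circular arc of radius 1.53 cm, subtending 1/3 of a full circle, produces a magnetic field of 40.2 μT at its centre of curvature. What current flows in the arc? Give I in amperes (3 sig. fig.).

I ≈ 2.94 A

For a circular arc, B = μ₀Iφ/(4πR) with φ in radians; here φ = 2.094 rad.
So I = 4πRB/(μ₀φ) = 4π × 0.0153 × 4.02×10⁻⁵ / (4π×10⁻⁷ × 2.094) = 2.94 A.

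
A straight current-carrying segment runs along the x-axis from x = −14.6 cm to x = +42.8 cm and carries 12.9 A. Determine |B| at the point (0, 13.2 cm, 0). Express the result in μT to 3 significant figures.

For a finite straight segment, B = (μ₀I/4πd)(sinθ₁ + sinθ₂), where θ₁, θ₂ are the angles from the perpendicular to each end.
The perpendicular distance is d = 0.132 m; the end-offsets along the wire are a = 0.146 m and b = 0.428 m.
sinθ₁ = 0.146/√(0.146²+0.132²) = 0.7418; sinθ₂ = 0.428/√(0.428²+0.132²) = 0.9556.
B = (4π×10⁻⁷ × 12.9) / (4π × 0.132) × (0.7418 + 0.9556) = 1.66×10⁻⁵ T.

B ≈ 16.6 μT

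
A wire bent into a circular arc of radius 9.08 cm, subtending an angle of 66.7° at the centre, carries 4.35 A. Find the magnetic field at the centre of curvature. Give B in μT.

The Biot–Savart field of a circular arc at its centre is B = μ₀Iφ/(4πR), with φ = 1.164 rad.
B = (4π×10⁻⁷ × 4.35 × 1.164) / (4π × 0.0908) = 5.58×10⁻⁶ T.

B ≈ 5.58 μT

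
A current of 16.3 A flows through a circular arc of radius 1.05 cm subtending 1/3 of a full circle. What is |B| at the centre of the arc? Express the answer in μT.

The Biot–Savart field of a circular arc at its centre is B = μ₀Iφ/(4πR), with φ = 2.094 rad.
B = (4π×10⁻⁷ × 16.3 × 2.094) / (4π × 0.0105) = 3.25×10⁻⁴ T.

B ≈ 325 μT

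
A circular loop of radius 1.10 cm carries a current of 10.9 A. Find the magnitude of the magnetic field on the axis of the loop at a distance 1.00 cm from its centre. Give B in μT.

On the axis of a circular loop, B = μ₀IR² / [2(R²+z²)^(3/2)].
R² + z² = (0.011)² + (0.01)² = 0.000221 m², and (R²+z²)^(3/2) = 3.29×10⁻⁶ m³.
B = (4π×10⁻⁷ × 10.9 × 0.000121) / (2 × 3.29×10⁻⁶) = 2.52×10⁻⁴ T.

B ≈ 252 μT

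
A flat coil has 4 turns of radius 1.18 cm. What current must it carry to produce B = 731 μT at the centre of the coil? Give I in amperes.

I ≈ 3.43 A

For an N-turn coil, B = Nμ₀I/(2R) with R = 0.0118 m, so I = 2RB/(Nμ₀) = 2 × 0.0118 × 7.31×10⁻⁴ / (4 × 4π×10⁻⁷) = 3.43 A.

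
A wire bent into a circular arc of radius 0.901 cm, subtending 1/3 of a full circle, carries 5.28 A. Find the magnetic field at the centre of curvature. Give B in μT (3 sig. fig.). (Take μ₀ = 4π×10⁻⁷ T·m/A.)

The Biot–Savart field of a circular arc at its centre is B = μ₀Iφ/(4πR), with φ = 2.094 rad.
B = (4π×10⁻⁷ × 5.28 × 2.094) / (4π × 0.00901) = 1.23×10⁻⁴ T.

B ≈ 123 μT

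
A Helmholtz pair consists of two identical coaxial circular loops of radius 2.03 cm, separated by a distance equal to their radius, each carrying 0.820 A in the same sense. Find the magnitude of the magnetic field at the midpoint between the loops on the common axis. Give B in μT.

B ≈ 36.3 μT

Each loop contributes B = μ₀IR²/[2(R²+z²)^(3/2)] on the axis, with z measured from that loop.
Loop 1 (z = 0.01015 m): B₁ = 1.82×10⁻⁵ T. Loop 2 (z = 0.01015 m): B₂ = 1.82×10⁻⁵ T.
The fields add: B = B₁ + B₂ = 3.63×10⁻⁵ T.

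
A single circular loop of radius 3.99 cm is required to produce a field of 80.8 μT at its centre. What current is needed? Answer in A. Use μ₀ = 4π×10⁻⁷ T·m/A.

I ≈ 5.13 A

At the centre of a circular loop B = μ₀I/(2R), so I = 2RB/μ₀.
With R = 0.0399 m, I = 2 × 0.0399 × 8.08×10⁻⁵ / (4π×10⁻⁷) = 5.13 A.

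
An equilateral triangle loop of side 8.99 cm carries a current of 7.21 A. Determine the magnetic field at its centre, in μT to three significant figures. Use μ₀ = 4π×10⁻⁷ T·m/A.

Each side is a finite straight segment at perpendicular distance d = a/(2 tan(π/3)) = 0.02595 m from the centre, with end-angles ±π/3.
One side contributes B₁ = (μ₀I/4πd)·2 sin(π/3) = 4.81×10⁻⁵ T.
All 3 sides add in the same direction: B = 3 × 4.81×10⁻⁵ = 1.44×10⁻⁴ T.

B ≈ 144 μT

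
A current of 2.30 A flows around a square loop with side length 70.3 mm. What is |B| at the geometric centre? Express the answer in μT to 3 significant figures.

Each side is a finite straight segment at perpendicular distance d = a/(2 tan(π/4)) = 0.03515 m from the centre, with end-angles ±π/4.
One side contributes B₁ = (μ₀I/4πd)·2 sin(π/4) = 9.25×10⁻⁶ T.
All 4 sides add in the same direction: B = 4 × 9.25×10⁻⁶ = 3.70×10⁻⁵ T.

B ≈ 37.0 μT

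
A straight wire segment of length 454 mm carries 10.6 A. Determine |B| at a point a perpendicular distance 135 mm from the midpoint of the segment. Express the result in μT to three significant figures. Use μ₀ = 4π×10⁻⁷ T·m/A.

For a finite straight segment, B = (μ₀I/4πd)(sinθ₁ + sinθ₂), where θ₁, θ₂ are the angles from the perpendicular to each end.
The perpendicular from the point meets the wire at its midpoint, so each end is L/2 = 0.227 m away along the wire.
sinθ₁ = 0.227/√(0.227²+0.135²) = 0.8595; sinθ₂ = 0.227/√(0.227²+0.135²) = 0.8595.
B = (4π×10⁻⁷ × 10.6) / (4π × 0.135) × (0.8595 + 0.8595) = 1.35×10⁻⁵ T.

B ≈ 13.5 μT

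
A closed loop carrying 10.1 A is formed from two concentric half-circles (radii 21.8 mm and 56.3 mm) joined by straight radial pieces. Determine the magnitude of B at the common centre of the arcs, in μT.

B ≈ 89.2 μT

The radial connectors point toward the centre, so dl × r̂ = 0 and they contribute nothing.
Each semicircle gives μ₀I/(4R): inner arc 1.46×10⁻⁴ T, outer arc 5.64×10⁻⁵ T.
The two arcs carry current in opposite angular senses, so their fields oppose: B = |1.46×10⁻⁴ − 5.64×10⁻⁵| = 8.92×10⁻⁵ T.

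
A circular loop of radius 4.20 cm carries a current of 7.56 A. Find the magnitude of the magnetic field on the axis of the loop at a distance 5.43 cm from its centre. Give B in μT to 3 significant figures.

On the axis of a circular loop, B = μ₀IR² / [2(R²+z²)^(3/2)].
R² + z² = (0.042)² + (0.0543)² = 0.004712 m², and (R²+z²)^(3/2) = 3.24×10⁻⁴ m³.
B = (4π×10⁻⁷ × 7.56 × 0.001764) / (2 × 3.24×10⁻⁴) = 2.59×10⁻⁵ T.

B ≈ 25.9 μT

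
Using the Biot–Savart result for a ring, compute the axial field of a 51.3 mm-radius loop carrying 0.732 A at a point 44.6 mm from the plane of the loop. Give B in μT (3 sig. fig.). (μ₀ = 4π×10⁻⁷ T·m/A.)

On the axis of a circular loop, B = μ₀IR² / [2(R²+z²)^(3/2)].
R² + z² = (0.0513)² + (0.0446)² = 0.004621 m², and (R²+z²)^(3/2) = 3.14×10⁻⁴ m³.
B = (4π×10⁻⁷ × 0.732 × 0.002632) / (2 × 3.14×10⁻⁴) = 3.85×10⁻⁶ T.

B ≈ 3.85 μT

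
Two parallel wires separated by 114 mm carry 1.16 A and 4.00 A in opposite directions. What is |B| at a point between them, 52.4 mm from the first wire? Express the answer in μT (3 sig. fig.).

B ≈ 17.4 μT

Each long wire gives B = μ₀I/(2πd). Distances are d₁ = 0.0524 m and d₂ = 0.0616 m.
B₁ = 4.43×10⁻⁶ T, B₂ = 1.30×10⁻⁵ T.
Between antiparallel currents both contributions point the same way, so they add. B = B₁ + B₂ = 4.43×10⁻⁶ + 1.30×10⁻⁵ = 1.74×10⁻⁵ T.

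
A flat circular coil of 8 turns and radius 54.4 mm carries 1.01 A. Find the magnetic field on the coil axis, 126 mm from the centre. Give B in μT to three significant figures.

B ≈ 5.81 μT

For an N-turn flat coil, B = Nμ₀IR²/[2(R²+z²)^(3/2)] with R = 0.0544 m, z = 0.126 m.
B = 8 × 7.27×10⁻⁷ T = 5.81×10⁻⁶ T.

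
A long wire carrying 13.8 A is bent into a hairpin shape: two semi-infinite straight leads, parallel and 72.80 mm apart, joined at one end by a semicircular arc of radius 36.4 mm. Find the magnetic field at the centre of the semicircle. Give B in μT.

B ≈ 195 μT

The semicircular arc contributes B_arc = μ₀I·π/(4πR) = μ₀I/(4R) = 1.19×10⁻⁴ T.
Each semi-infinite lead is at perpendicular distance R = 0.0364 m from the centre, with the perpendicular foot at its near end, so it contributes μ₀I/(4πR); both point the same way, together 7.58×10⁻⁵ T.
Arc and leads all point the same direction: B = 1.19×10⁻⁴ + 7.58×10⁻⁵ = 1.95×10⁻⁴ T.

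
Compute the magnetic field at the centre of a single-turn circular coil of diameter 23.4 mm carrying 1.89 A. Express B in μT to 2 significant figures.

B ≈ 100 μT

At the centre of a circular loop the Biot–Savart law gives B = μ₀I/(2R) (so R = 0.0117 m).
B = (4π×10⁻⁷ × 1.89) / (2 × 0.0117) = 1.01×10⁻⁴ T.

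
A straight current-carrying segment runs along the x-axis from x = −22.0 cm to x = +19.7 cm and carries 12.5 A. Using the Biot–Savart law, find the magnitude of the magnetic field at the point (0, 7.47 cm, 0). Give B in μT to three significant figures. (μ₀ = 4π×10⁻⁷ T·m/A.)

B ≈ 31.5 μT

For a finite straight segment, B = (μ₀I/4πd)(sinθ₁ + sinθ₂), where θ₁, θ₂ are the angles from the perpendicular to each end.
The perpendicular distance is d = 0.0747 m; the end-offsets along the wire are a = 0.22 m and b = 0.197 m.
sinθ₁ = 0.22/√(0.22²+0.0747²) = 0.9469; sinθ₂ = 0.197/√(0.197²+0.0747²) = 0.9350.
B = (4π×10⁻⁷ × 12.5) / (4π × 0.0747) × (0.9469 + 0.9350) = 3.15×10⁻⁵ T.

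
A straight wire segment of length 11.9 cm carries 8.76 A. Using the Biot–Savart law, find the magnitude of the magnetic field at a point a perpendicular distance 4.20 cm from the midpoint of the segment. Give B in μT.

B ≈ 34.1 μT

For a finite straight segment, B = (μ₀I/4πd)(sinθ₁ + sinθ₂), where θ₁, θ₂ are the angles from the perpendicular to each end.
The perpendicular from the point meets the wire at its midpoint, so each end is L/2 = 0.0595 m away along the wire.
sinθ₁ = 0.0595/√(0.0595²+0.042²) = 0.8170; sinθ₂ = 0.0595/√(0.0595²+0.042²) = 0.8170.
B = (4π×10⁻⁷ × 8.76) / (4π × 0.042) × (0.8170 + 0.8170) = 3.41×10⁻⁵ T.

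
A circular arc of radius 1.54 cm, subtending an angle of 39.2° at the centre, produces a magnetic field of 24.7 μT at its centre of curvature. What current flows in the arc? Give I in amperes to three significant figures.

I ≈ 5.56 A

For a circular arc, B = μ₀Iφ/(4πR) with φ in radians; here φ = 0.6842 rad.
So I = 4πRB/(μ₀φ) = 4π × 0.0154 × 2.47×10⁻⁵ / (4π×10⁻⁷ × 0.6842) = 5.56 A.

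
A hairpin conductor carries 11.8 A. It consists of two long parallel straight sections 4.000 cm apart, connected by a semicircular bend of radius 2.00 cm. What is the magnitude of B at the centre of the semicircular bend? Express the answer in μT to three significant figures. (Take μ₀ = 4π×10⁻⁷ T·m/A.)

The semicircular arc contributes B_arc = μ₀I·π/(4πR) = μ₀I/(4R) = 1.85×10⁻⁴ T.
Each semi-infinite lead is at perpendicular distance R = 0.02 m from the centre, with the perpendicular foot at its near end, so it contributes μ₀I/(4πR); both point the same way, together 1.18×10⁻⁴ T.
Arc and leads all point the same direction: B = 1.85×10⁻⁴ + 1.18×10⁻⁴ = 3.03×10⁻⁴ T.

B ≈ 303 μT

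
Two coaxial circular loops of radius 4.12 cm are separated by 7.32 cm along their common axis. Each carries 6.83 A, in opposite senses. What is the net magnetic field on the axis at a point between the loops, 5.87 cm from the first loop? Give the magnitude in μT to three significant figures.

Each loop contributes B = μ₀IR²/[2(R²+z²)^(3/2)] on the axis, with z measured from that loop.
Loop 1 (z = 0.0587 m): B₁ = 1.97×10⁻⁵ T. Loop 2 (z = 0.0145 m): B₂ = 8.74×10⁻⁵ T.
The fields oppose: B = |B₁ − B₂| = 6.77×10⁻⁵ T.

B ≈ 67.7 μT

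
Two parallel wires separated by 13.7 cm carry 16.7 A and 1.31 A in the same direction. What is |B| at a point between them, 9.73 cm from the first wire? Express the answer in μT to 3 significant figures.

Each long wire gives B = μ₀I/(2πd). Distances are d₁ = 0.0973 m and d₂ = 0.0397 m.
B₁ = 3.43×10⁻⁵ T, B₂ = 6.60×10⁻⁶ T.
Between parallel currents the two contributions point in opposite directions, so they subtract. B = |B₁ − B₂| = |3.43×10⁻⁵ − 6.60×10⁻⁶| = 2.77×10⁻⁵ T.

B ≈ 27.7 μT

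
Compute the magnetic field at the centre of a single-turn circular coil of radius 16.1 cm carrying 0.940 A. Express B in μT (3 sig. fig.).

At the centre of a circular loop the Biot–Savart law gives B = μ₀I/(2R).
B = (4π×10⁻⁷ × 0.940) / (2 × 0.161) = 3.67×10⁻⁶ T.

B ≈ 3.67 μT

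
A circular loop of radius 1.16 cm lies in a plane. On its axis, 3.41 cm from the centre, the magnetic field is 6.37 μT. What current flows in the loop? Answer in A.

On the axis of a loop, B = μ₀IR²/[2(R²+z²)^(3/2)], so I = 2B(R²+z²)^(3/2)/(μ₀R²).
R² + z² = 0.0001346 + 0.001163 = 0.001297 m²; raised to 3/2 gives 4.67×10⁻⁵ m³.
I = 2 × 6.37×10⁻⁶ × 4.67×10⁻⁵ / (1.26×10⁻⁶ × 0.0001346) = 3.52 A.

I ≈ 3.52 A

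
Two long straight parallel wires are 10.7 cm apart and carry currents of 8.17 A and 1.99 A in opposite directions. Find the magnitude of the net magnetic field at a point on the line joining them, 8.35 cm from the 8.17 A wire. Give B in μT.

Each long wire gives B = μ₀I/(2πd). Distances are d₁ = 0.0835 m and d₂ = 0.0235 m.
B₁ = 1.96×10⁻⁵ T, B₂ = 1.69×10⁻⁵ T.
Between antiparallel currents both contributions point the same way, so they add. B = B₁ + B₂ = 1.96×10⁻⁵ + 1.69×10⁻⁵ = 3.65×10⁻⁵ T.

B ≈ 36.5 μT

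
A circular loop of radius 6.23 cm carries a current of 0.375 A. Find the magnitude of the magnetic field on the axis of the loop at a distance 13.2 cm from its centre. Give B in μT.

On the axis of a circular loop, B = μ₀IR² / [2(R²+z²)^(3/2)].
R² + z² = (0.0623)² + (0.132)² = 0.02131 m², and (R²+z²)^(3/2) = 3.11×10⁻³ m³.
B = (4π×10⁻⁷ × 0.375 × 0.003881) / (2 × 3.11×10⁻³) = 2.94×10⁻⁷ T.

B ≈ 0.294 μT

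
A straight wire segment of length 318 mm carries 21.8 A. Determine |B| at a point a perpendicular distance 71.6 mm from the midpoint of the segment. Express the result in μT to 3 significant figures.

For a finite straight segment, B = (μ₀I/4πd)(sinθ₁ + sinθ₂), where θ₁, θ₂ are the angles from the perpendicular to each end.
The perpendicular from the point meets the wire at its midpoint, so each end is L/2 = 0.159 m away along the wire.
sinθ₁ = 0.159/√(0.159²+0.0716²) = 0.9118; sinθ₂ = 0.159/√(0.159²+0.0716²) = 0.9118.
B = (4π×10⁻⁷ × 21.8) / (4π × 0.0716) × (0.9118 + 0.9118) = 5.55×10⁻⁵ T.

B ≈ 55.5 μT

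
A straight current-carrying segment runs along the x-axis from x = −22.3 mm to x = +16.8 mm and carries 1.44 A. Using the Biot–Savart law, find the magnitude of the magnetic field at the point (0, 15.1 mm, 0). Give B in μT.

B ≈ 15.0 μT

For a finite straight segment, B = (μ₀I/4πd)(sinθ₁ + sinθ₂), where θ₁, θ₂ are the angles from the perpendicular to each end.
The perpendicular distance is d = 0.0151 m; the end-offsets along the wire are a = 0.0223 m and b = 0.0168 m.
sinθ₁ = 0.0223/√(0.0223²+0.0151²) = 0.8280; sinθ₂ = 0.0168/√(0.0168²+0.0151²) = 0.7437.
B = (4π×10⁻⁷ × 1.44) / (4π × 0.0151) × (0.8280 + 0.7437) = 1.50×10⁻⁵ T.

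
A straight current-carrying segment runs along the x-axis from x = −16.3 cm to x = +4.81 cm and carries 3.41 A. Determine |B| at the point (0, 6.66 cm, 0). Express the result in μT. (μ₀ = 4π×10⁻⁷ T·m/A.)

For a finite straight segment, B = (μ₀I/4πd)(sinθ₁ + sinθ₂), where θ₁, θ₂ are the angles from the perpendicular to each end.
The perpendicular distance is d = 0.0666 m; the end-offsets along the wire are a = 0.163 m and b = 0.0481 m.
sinθ₁ = 0.163/√(0.163²+0.0666²) = 0.9257; sinθ₂ = 0.0481/√(0.0481²+0.0666²) = 0.5855.
B = (4π×10⁻⁷ × 3.41) / (4π × 0.0666) × (0.9257 + 0.5855) = 7.74×10⁻⁶ T.

B ≈ 7.74 μT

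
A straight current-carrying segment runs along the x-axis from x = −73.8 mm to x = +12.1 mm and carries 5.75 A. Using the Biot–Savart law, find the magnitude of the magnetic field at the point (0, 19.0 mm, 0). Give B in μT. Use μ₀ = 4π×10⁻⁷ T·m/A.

For a finite straight segment, B = (μ₀I/4πd)(sinθ₁ + sinθ₂), where θ₁, θ₂ are the angles from the perpendicular to each end.
The perpendicular distance is d = 0.019 m; the end-offsets along the wire are a = 0.0738 m and b = 0.0121 m.
sinθ₁ = 0.0738/√(0.0738²+0.019²) = 0.9684; sinθ₂ = 0.0121/√(0.0121²+0.019²) = 0.5372.
B = (4π×10⁻⁷ × 5.75) / (4π × 0.019) × (0.9684 + 0.5372) = 4.56×10⁻⁵ T.

B ≈ 45.6 μT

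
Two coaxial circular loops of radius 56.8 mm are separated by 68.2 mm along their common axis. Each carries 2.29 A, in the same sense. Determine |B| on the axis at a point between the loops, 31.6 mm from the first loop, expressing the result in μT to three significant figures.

Each loop contributes B = μ₀IR²/[2(R²+z²)^(3/2)] on the axis, with z measured from that loop.
Loop 1 (z = 0.0316 m): B₁ = 1.69×10⁻⁵ T. Loop 2 (z = 0.0366 m): B₂ = 1.50×10⁻⁵ T.
The fields add: B = B₁ + B₂ = 3.20×10⁻⁵ T.

B ≈ 32.0 μT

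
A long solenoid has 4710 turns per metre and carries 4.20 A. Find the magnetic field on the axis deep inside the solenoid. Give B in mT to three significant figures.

Inside a long solenoid, B = μ₀nI with n = 4710 turns/m.
B = 4π×10⁻⁷ × 4710 × 4.20 = 2.49×10⁻² T.

B ≈ 24.9 mT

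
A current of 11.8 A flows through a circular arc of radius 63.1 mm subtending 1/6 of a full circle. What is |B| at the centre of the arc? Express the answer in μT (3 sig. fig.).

The Biot–Savart field of a circular arc at its centre is B = μ₀Iφ/(4πR), with φ = 1.047 rad.
B = (4π×10⁻⁷ × 11.8 × 1.047) / (4π × 0.0631) = 1.96×10⁻⁵ T.

B ≈ 19.6 μT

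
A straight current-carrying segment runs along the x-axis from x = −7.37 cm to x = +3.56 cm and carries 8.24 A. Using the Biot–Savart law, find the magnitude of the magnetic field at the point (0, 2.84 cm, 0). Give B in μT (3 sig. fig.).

B ≈ 49.8 μT

For a finite straight segment, B = (μ₀I/4πd)(sinθ₁ + sinθ₂), where θ₁, θ₂ are the angles from the perpendicular to each end.
The perpendicular distance is d = 0.0284 m; the end-offsets along the wire are a = 0.0737 m and b = 0.0356 m.
sinθ₁ = 0.0737/√(0.0737²+0.0284²) = 0.9331; sinθ₂ = 0.0356/√(0.0356²+0.0284²) = 0.7817.
B = (4π×10⁻⁷ × 8.24) / (4π × 0.0284) × (0.9331 + 0.7817) = 4.98×10⁻⁵ T.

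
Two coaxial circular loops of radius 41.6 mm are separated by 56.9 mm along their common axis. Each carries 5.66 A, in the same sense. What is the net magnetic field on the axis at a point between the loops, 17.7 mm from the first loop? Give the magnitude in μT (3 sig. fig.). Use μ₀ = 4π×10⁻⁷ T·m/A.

B ≈ 99.6 μT

Each loop contributes B = μ₀IR²/[2(R²+z²)^(3/2)] on the axis, with z measured from that loop.
Loop 1 (z = 0.0177 m): B₁ = 6.66×10⁻⁵ T. Loop 2 (z = 0.0392 m): B₂ = 3.30×10⁻⁵ T.
The fields add: B = B₁ + B₂ = 9.96×10⁻⁵ T.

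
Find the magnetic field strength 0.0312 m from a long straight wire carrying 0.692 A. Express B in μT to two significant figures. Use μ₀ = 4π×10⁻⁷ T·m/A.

B ≈ 4.4 μT

For an infinitely long straight wire, B = μ₀I/(2πd).
B = (4π×10⁻⁷ × 0.692) / (2π × 0.0312) = 4.44×10⁻⁶ T.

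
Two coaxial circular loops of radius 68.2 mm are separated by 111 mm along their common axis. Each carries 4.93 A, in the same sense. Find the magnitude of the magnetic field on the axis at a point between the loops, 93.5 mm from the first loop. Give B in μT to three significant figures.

B ≈ 50.6 μT

Each loop contributes B = μ₀IR²/[2(R²+z²)^(3/2)] on the axis, with z measured from that loop.
Loop 1 (z = 0.0935 m): B₁ = 9.30×10⁻⁶ T. Loop 2 (z = 0.0175 m): B₂ = 4.13×10⁻⁵ T.
The fields add: B = B₁ + B₂ = 5.06×10⁻⁵ T.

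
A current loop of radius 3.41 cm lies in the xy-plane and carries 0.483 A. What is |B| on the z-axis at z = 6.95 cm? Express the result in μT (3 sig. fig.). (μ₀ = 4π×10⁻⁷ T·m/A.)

On the axis of a circular loop, B = μ₀IR² / [2(R²+z²)^(3/2)].
R² + z² = (0.0341)² + (0.0695)² = 0.005993 m², and (R²+z²)^(3/2) = 4.64×10⁻⁴ m³.
B = (4π×10⁻⁷ × 0.483 × 0.001163) / (2 × 4.64×10⁻⁴) = 7.61×10⁻⁷ T.

B ≈ 0.761 μT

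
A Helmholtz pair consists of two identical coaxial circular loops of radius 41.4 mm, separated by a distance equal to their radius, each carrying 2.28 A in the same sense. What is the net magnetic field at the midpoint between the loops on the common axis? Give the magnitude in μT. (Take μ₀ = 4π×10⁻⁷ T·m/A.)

B ≈ 49.5 μT

Each loop contributes B = μ₀IR²/[2(R²+z²)^(3/2)] on the axis, with z measured from that loop.
Loop 1 (z = 0.0207 m): B₁ = 2.48×10⁻⁵ T. Loop 2 (z = 0.0207 m): B₂ = 2.48×10⁻⁵ T.
The fields add: B = B₁ + B₂ = 4.95×10⁻⁵ T.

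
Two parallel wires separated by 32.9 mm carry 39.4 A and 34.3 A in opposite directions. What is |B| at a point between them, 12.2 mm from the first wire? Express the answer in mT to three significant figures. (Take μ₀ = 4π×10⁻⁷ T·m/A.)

Each long wire gives B = μ₀I/(2πd). Distances are d₁ = 0.0122 m and d₂ = 0.0207 m.
B₁ = 6.46×10⁻⁴ T, B₂ = 3.31×10⁻⁴ T.
Between antiparallel currents both contributions point the same way, so they add. B = B₁ + B₂ = 6.46×10⁻⁴ + 3.31×10⁻⁴ = 9.77×10⁻⁴ T.

B ≈ 0.977 mT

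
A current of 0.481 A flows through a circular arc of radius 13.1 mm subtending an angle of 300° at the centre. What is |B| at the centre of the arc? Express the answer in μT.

The Biot–Savart field of a circular arc at its centre is B = μ₀Iφ/(4πR), with φ = 5.236 rad.
B = (4π×10⁻⁷ × 0.481 × 5.236) / (4π × 0.0131) = 1.92×10⁻⁵ T.

B ≈ 19.2 μT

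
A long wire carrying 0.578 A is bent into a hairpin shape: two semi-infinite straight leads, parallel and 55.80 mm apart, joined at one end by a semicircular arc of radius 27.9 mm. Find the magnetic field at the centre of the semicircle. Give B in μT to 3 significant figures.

B ≈ 10.7 μT

The semicircular arc contributes B_arc = μ₀I·π/(4πR) = μ₀I/(4R) = 6.51×10⁻⁶ T.
Each semi-infinite lead is at perpendicular distance R = 0.0279 m from the centre, with the perpendicular foot at its near end, so it contributes μ₀I/(4πR); both point the same way, together 4.14×10⁻⁶ T.
Arc and leads all point the same direction: B = 6.51×10⁻⁶ + 4.14×10⁻⁶ = 1.07×10⁻⁵ T.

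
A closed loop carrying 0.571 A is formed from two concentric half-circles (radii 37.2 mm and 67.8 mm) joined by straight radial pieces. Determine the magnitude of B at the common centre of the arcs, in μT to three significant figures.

The radial connectors point toward the centre, so dl × r̂ = 0 and they contribute nothing.
Each semicircle gives μ₀I/(4R): inner arc 4.82×10⁻⁶ T, outer arc 2.65×10⁻⁶ T.
The two arcs carry current in opposite angular senses, so their fields oppose: B = |4.82×10⁻⁶ − 2.65×10⁻⁶| = 2.18×10⁻⁶ T.

B ≈ 2.18 μT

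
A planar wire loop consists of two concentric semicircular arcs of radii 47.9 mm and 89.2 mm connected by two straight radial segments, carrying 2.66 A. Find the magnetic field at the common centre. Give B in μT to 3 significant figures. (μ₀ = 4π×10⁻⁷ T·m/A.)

The radial connectors point toward the centre, so dl × r̂ = 0 and they contribute nothing.
Each semicircle gives μ₀I/(4R): inner arc 1.74×10⁻⁵ T, outer arc 9.37×10⁻⁶ T.
The two arcs carry current in opposite angular senses, so their fields oppose: B = |1.74×10⁻⁵ − 9.37×10⁻⁶| = 8.08×10⁻⁶ T.

B ≈ 8.08 μT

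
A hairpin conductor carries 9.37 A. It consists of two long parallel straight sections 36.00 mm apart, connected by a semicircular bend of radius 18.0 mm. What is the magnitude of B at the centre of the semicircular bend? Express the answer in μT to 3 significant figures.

The semicircular arc contributes B_arc = μ₀I·π/(4πR) = μ₀I/(4R) = 1.64×10⁻⁴ T.
Each semi-infinite lead is at perpendicular distance R = 0.018 m from the centre, with the perpendicular foot at its near end, so it contributes μ₀I/(4πR); both point the same way, together 1.04×10⁻⁴ T.
Arc and leads all point the same direction: B = 1.64×10⁻⁴ + 1.04×10⁻⁴ = 2.68×10⁻⁴ T.

B ≈ 268 μT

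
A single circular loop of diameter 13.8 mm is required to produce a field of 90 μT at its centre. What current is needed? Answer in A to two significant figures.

I ≈ 0.99 A

At the centre of a circular loop B = μ₀I/(2R), so I = 2RB/μ₀.
With R = 0.0069 m, I = 2 × 0.0069 × 9.00×10⁻⁵ / (4π×10⁻⁷) = 0.988 A.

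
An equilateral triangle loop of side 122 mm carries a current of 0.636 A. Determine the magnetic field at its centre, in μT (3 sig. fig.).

Each side is a finite straight segment at perpendicular distance d = a/(2 tan(π/3)) = 0.03522 m from the centre, with end-angles ±π/3.
One side contributes B₁ = (μ₀I/4πd)·2 sin(π/3) = 3.13×10⁻⁶ T.
All 3 sides add in the same direction: B = 3 × 3.13×10⁻⁶ = 9.38×10⁻⁶ T.

B ≈ 9.38 μT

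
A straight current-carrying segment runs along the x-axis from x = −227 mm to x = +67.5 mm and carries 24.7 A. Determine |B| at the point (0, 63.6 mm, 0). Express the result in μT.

B ≈ 65.7 μT

For a finite straight segment, B = (μ₀I/4πd)(sinθ₁ + sinθ₂), where θ₁, θ₂ are the angles from the perpendicular to each end.
The perpendicular distance is d = 0.0636 m; the end-offsets along the wire are a = 0.227 m and b = 0.0675 m.
sinθ₁ = 0.227/√(0.227²+0.0636²) = 0.9629; sinθ₂ = 0.0675/√(0.0675²+0.0636²) = 0.7278.
B = (4π×10⁻⁷ × 24.7) / (4π × 0.0636) × (0.9629 + 0.7278) = 6.57×10⁻⁵ T.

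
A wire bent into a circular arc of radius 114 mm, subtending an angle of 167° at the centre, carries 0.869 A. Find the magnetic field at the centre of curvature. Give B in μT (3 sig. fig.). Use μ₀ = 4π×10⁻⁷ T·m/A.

The Biot–Savart field of a circular arc at its centre is B = μ₀Iφ/(4πR), with φ = 2.915 rad.
B = (4π×10⁻⁷ × 0.869 × 2.915) / (4π × 0.114) = 2.22×10⁻⁶ T.

B ≈ 2.22 μT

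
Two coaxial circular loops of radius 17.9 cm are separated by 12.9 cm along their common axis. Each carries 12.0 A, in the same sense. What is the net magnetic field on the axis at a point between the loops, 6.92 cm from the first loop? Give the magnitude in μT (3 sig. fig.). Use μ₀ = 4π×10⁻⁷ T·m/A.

Each loop contributes B = μ₀IR²/[2(R²+z²)^(3/2)] on the axis, with z measured from that loop.
Loop 1 (z = 0.0692 m): B₁ = 3.42×10⁻⁵ T. Loop 2 (z = 0.0598 m): B₂ = 3.59×10⁻⁵ T.
The fields add: B = B₁ + B₂ = 7.01×10⁻⁵ T.

B ≈ 70.1 μT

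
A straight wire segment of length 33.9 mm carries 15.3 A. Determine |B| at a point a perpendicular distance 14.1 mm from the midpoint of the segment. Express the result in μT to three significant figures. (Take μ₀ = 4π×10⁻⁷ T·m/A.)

B ≈ 167 μT

For a finite straight segment, B = (μ₀I/4πd)(sinθ₁ + sinθ₂), where θ₁, θ₂ are the angles from the perpendicular to each end.
The perpendicular from the point meets the wire at its midpoint, so each end is L/2 = 0.01695 m away along the wire.
sinθ₁ = 0.01695/√(0.01695²+0.0141²) = 0.7688; sinθ₂ = 0.01695/√(0.01695²+0.0141²) = 0.7688.
B = (4π×10⁻⁷ × 15.3) / (4π × 0.0141) × (0.7688 + 0.7688) = 1.67×10⁻⁴ T.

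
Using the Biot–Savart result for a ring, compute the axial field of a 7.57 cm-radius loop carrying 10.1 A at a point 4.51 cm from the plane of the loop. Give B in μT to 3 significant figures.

B ≈ 53.2 μT

On the axis of a circular loop, B = μ₀IR² / [2(R²+z²)^(3/2)].
R² + z² = (0.0757)² + (0.0451)² = 0.007765 m², and (R²+z²)^(3/2) = 6.84×10⁻⁴ m³.
B = (4π×10⁻⁷ × 10.1 × 0.00573) / (2 × 6.84×10⁻⁴) = 5.32×10⁻⁵ T.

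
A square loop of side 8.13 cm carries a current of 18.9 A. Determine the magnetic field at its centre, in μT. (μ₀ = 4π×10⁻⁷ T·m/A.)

B ≈ 263 μT

Each side is a finite straight segment at perpendicular distance d = a/(2 tan(π/4)) = 0.04065 m from the centre, with end-angles ±π/4.
One side contributes B₁ = (μ₀I/4πd)·2 sin(π/4) = 6.58×10⁻⁵ T.
All 4 sides add in the same direction: B = 4 × 6.58×10⁻⁵ = 2.63×10⁻⁴ T.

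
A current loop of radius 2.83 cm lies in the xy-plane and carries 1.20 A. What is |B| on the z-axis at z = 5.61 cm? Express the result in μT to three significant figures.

B ≈ 2.43 μT

On the axis of a circular loop, B = μ₀IR² / [2(R²+z²)^(3/2)].
R² + z² = (0.0283)² + (0.0561)² = 0.003948 m², and (R²+z²)^(3/2) = 2.48×10⁻⁴ m³.
B = (4π×10⁻⁷ × 1.20 × 0.0008009) / (2 × 2.48×10⁻⁴) = 2.43×10⁻⁶ T.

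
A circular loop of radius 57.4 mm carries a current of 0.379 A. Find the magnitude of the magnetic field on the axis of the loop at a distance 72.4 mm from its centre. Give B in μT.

On the axis of a circular loop, B = μ₀IR² / [2(R²+z²)^(3/2)].
R² + z² = (0.0574)² + (0.0724)² = 0.008537 m², and (R²+z²)^(3/2) = 7.89×10⁻⁴ m³.
B = (4π×10⁻⁷ × 0.379 × 0.003295) / (2 × 7.89×10⁻⁴) = 9.95×10⁻⁷ T.

B ≈ 0.995 μT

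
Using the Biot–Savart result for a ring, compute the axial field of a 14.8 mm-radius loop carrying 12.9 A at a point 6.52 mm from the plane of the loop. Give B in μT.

On the axis of a circular loop, B = μ₀IR² / [2(R²+z²)^(3/2)].
R² + z² = (0.0148)² + (0.00652)² = 0.0002616 m², and (R²+z²)^(3/2) = 4.23×10⁻⁶ m³.
B = (4π×10⁻⁷ × 12.9 × 0.000219) / (2 × 4.23×10⁻⁶) = 4.20×10⁻⁴ T.

B ≈ 420 μT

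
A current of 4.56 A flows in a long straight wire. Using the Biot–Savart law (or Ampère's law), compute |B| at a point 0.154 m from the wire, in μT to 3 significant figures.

B ≈ 5.92 μT

For an infinitely long straight wire, B = μ₀I/(2πd).
B = (4π×10⁻⁷ × 4.56) / (2π × 0.154) = 5.92×10⁻⁶ T.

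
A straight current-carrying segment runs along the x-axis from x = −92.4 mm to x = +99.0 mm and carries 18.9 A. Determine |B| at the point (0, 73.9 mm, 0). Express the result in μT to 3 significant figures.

B ≈ 40.5 μT

For a finite straight segment, B = (μ₀I/4πd)(sinθ₁ + sinθ₂), where θ₁, θ₂ are the angles from the perpendicular to each end.
The perpendicular distance is d = 0.0739 m; the end-offsets along the wire are a = 0.0924 m and b = 0.099 m.
sinθ₁ = 0.0924/√(0.0924²+0.0739²) = 0.7810; sinθ₂ = 0.099/√(0.099²+0.0739²) = 0.8014.
B = (4π×10⁻⁷ × 18.9) / (4π × 0.0739) × (0.7810 + 0.8014) = 4.05×10⁻⁵ T.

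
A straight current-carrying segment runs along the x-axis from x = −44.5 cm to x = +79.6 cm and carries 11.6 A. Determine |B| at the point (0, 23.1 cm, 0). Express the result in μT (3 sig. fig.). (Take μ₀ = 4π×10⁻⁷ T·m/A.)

B ≈ 9.28 μT

For a finite straight segment, B = (μ₀I/4πd)(sinθ₁ + sinθ₂), where θ₁, θ₂ are the angles from the perpendicular to each end.
The perpendicular distance is d = 0.231 m; the end-offsets along the wire are a = 0.445 m and b = 0.796 m.
sinθ₁ = 0.445/√(0.445²+0.231²) = 0.8875; sinθ₂ = 0.796/√(0.796²+0.231²) = 0.9604.
B = (4π×10⁻⁷ × 11.6) / (4π × 0.231) × (0.8875 + 0.9604) = 9.28×10⁻⁶ T.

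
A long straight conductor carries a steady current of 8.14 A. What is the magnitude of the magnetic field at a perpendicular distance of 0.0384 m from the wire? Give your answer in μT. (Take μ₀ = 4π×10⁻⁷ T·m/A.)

For an infinitely long straight wire, B = μ₀I/(2πd).
B = (4π×10⁻⁷ × 8.14) / (2π × 0.0384) = 4.24×10⁻⁵ T.

B ≈ 42.4 μT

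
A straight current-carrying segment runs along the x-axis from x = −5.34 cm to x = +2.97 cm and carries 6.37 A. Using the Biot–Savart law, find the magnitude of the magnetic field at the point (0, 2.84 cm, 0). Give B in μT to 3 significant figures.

For a finite straight segment, B = (μ₀I/4πd)(sinθ₁ + sinθ₂), where θ₁, θ₂ are the angles from the perpendicular to each end.
The perpendicular distance is d = 0.0284 m; the end-offsets along the wire are a = 0.0534 m and b = 0.0297 m.
sinθ₁ = 0.0534/√(0.0534²+0.0284²) = 0.8829; sinθ₂ = 0.0297/√(0.0297²+0.0284²) = 0.7227.
B = (4π×10⁻⁷ × 6.37) / (4π × 0.0284) × (0.8829 + 0.7227) = 3.60×10⁻⁵ T.

B ≈ 36.0 μT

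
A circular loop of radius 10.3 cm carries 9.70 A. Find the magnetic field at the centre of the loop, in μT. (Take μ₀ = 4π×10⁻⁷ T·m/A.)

At the centre of a circular loop the Biot–Savart law gives B = μ₀I/(2R).
B = (4π×10⁻⁷ × 9.70) / (2 × 0.103) = 5.92×10⁻⁵ T.

B ≈ 59.2 μT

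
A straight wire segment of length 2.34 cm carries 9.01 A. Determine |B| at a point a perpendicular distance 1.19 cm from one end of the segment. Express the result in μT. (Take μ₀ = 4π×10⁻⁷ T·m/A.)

For a finite straight segment, B = (μ₀I/4πd)(sinθ₁ + sinθ₂), where θ₁, θ₂ are the angles from the perpendicular to each end.
The perpendicular foot is at one end, so the two end-offsets along the wire are 0 and L = 0.0234 m.
sinθ₁ = 0/√(0²+0.0119²) = 0.0000; sinθ₂ = 0.0234/√(0.0234²+0.0119²) = 0.8914.
B = (4π×10⁻⁷ × 9.01) / (4π × 0.0119) × (0.0000 + 0.8914) = 6.75×10⁻⁵ T.

B ≈ 67.5 μT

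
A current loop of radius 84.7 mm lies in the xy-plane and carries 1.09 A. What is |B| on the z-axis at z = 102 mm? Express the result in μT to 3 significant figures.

B ≈ 2.11 μT

On the axis of a circular loop, B = μ₀IR² / [2(R²+z²)^(3/2)].
R² + z² = (0.0847)² + (0.102)² = 0.01758 m², and (R²+z²)^(3/2) = 2.33×10⁻³ m³.
B = (4π×10⁻⁷ × 1.09 × 0.007174) / (2 × 2.33×10⁻³) = 2.11×10⁻⁶ T.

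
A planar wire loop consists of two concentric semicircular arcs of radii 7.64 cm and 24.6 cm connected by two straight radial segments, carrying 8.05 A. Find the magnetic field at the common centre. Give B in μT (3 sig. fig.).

The radial connectors point toward the centre, so dl × r̂ = 0 and they contribute nothing.
Each semicircle gives μ₀I/(4R): inner arc 3.31×10⁻⁵ T, outer arc 1.03×10⁻⁵ T.
The two arcs carry current in opposite angular senses, so their fields oppose: B = |3.31×10⁻⁵ − 1.03×10⁻⁵| = 2.28×10⁻⁵ T.

B ≈ 22.8 μT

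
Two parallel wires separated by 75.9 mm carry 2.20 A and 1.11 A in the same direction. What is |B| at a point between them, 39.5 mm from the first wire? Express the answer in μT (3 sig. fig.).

Each long wire gives B = μ₀I/(2πd). Distances are d₁ = 0.0395 m and d₂ = 0.0364 m.
B₁ = 1.11×10⁻⁵ T, B₂ = 6.10×10⁻⁶ T.
Between parallel currents the two contributions point in opposite directions, so they subtract. B = |B₁ − B₂| = |1.11×10⁻⁵ − 6.10×10⁻⁶| = 5.04×10⁻⁶ T.

B ≈ 5.04 μT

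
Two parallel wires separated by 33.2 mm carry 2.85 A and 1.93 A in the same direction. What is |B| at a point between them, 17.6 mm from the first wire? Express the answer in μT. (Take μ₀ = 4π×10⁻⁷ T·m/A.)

Each long wire gives B = μ₀I/(2πd). Distances are d₁ = 0.0176 m and d₂ = 0.0156 m.
B₁ = 3.24×10⁻⁵ T, B₂ = 2.47×10⁻⁵ T.
Between parallel currents the two contributions point in opposite directions, so they subtract. B = |B₁ − B₂| = |3.24×10⁻⁵ − 2.47×10⁻⁵| = 7.64×10⁻⁶ T.

B ≈ 7.64 μT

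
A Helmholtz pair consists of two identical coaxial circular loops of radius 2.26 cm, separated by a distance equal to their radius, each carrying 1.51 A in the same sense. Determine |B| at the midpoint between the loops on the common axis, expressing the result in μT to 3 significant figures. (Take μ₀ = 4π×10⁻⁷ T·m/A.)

B ≈ 60.1 μT

Each loop contributes B = μ₀IR²/[2(R²+z²)^(3/2)] on the axis, with z measured from that loop.
Loop 1 (z = 0.0113 m): B₁ = 3.00×10⁻⁵ T. Loop 2 (z = 0.0113 m): B₂ = 3.00×10⁻⁵ T.
The fields add: B = B₁ + B₂ = 6.01×10⁻⁵ T.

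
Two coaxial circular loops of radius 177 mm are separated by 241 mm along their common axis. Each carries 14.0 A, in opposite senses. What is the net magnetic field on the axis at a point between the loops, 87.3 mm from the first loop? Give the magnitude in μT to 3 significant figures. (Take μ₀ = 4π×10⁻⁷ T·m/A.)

B ≈ 14.5 μT

Each loop contributes B = μ₀IR²/[2(R²+z²)^(3/2)] on the axis, with z measured from that loop.
Loop 1 (z = 0.0873 m): B₁ = 3.58×10⁻⁵ T. Loop 2 (z = 0.1537 m): B₂ = 2.14×10⁻⁵ T.
The fields oppose: B = |B₁ − B₂| = 1.45×10⁻⁵ T.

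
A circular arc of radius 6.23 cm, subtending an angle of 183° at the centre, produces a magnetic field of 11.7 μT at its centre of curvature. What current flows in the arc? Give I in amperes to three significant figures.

For a circular arc, B = μ₀Iφ/(4πR) with φ in radians; here φ = 3.194 rad.
So I = 4πRB/(μ₀φ) = 4π × 0.0623 × 1.17×10⁻⁵ / (4π×10⁻⁷ × 3.194) = 2.28 A.

I ≈ 2.28 A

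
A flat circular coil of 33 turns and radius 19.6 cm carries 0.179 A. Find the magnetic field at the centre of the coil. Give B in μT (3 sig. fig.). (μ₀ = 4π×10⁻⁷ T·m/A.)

B ≈ 18.9 μT

For an N-turn flat coil, B = Nμ₀I/(2R) with R = 0.196 m.
B = 33 × 5.74×10⁻⁷ T = 1.89×10⁻⁵ T.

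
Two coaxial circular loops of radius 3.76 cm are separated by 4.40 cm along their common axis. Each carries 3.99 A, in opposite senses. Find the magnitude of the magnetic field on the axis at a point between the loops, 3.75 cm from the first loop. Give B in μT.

Each loop contributes B = μ₀IR²/[2(R²+z²)^(3/2)] on the axis, with z measured from that loop.
Loop 1 (z = 0.0375 m): B₁ = 2.37×10⁻⁵ T. Loop 2 (z = 0.0065 m): B₂ = 6.38×10⁻⁵ T.
The fields oppose: B = |B₁ − B₂| = 4.01×10⁻⁵ T.

B ≈ 40.1 μT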